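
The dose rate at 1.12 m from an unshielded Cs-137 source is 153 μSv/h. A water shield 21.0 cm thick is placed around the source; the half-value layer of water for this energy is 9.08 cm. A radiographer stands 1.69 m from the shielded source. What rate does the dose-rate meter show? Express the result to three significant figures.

Distance alone: 153 × (1.12/1.69)² = 153 × 0.4392 = 67.20 μSv/h.
Shield: 21.0/9.08 = 2.313 half-value layers → attenuation 2^(−2.313) = 0.2012.
Combined: 67.20 × 0.2012 = 13.52 μSv/h.

13.5 μSv/h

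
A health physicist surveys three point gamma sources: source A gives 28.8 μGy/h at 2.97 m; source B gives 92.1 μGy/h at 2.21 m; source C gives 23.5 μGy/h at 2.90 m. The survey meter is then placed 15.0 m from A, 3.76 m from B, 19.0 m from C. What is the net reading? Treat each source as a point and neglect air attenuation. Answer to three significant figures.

By superposition, sum each source's inverse-square contribution:
A: 28.8 × (2.97/15.0)² = 1.129 μGy/h
B: 92.1 × (2.21/3.76)² = 31.82 μGy/h
C: 23.5 × (2.90/19.0)² = 0.5475 μGy/h
Total = 1.129 + 31.82 + 0.5475 = 33.50 μGy/h.

33.5 μGy/h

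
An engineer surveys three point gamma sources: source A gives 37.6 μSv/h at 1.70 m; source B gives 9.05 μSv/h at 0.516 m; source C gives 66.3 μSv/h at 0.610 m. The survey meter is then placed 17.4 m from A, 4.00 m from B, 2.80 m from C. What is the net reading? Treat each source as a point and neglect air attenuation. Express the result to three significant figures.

By superposition, sum each source's inverse-square contribution:
A: 37.6 × (1.70/17.4)² = 0.3589 μSv/h
B: 9.05 × (0.516/4.00)² = 0.1506 μSv/h
C: 66.3 × (0.610/2.80)² = 3.147 μSv/h
Total = 0.3589 + 0.1506 + 3.147 = 3.656 μSv/h.

3.66 μSv/h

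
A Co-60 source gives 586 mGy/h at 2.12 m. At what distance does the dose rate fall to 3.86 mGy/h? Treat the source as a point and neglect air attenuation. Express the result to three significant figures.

26.1 m

Applying the 1/r² law, d₂ = d₁·√(I₁/I₂).
I₁/I₂ = 586/3.86 = 151.8, so d₂ = 2.12 × √151.8 = 26.12 m.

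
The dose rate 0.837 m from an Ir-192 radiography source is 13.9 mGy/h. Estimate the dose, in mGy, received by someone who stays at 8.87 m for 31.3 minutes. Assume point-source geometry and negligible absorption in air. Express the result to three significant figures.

Applying the 1/r² law, rate at 8.87 m:
(0.837/8.87)² = 0.008904, so 13.9 × 0.008904 = 0.1238 mGy/h.
Dose = rate × time = 0.1238 mGy/h × 0.5217 h = 0.06459 mGy.

0.0646 mGy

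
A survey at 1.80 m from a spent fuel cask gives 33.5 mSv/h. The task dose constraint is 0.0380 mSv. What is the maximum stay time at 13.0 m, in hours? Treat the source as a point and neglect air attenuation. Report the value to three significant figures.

0.0592 h

Using I₁d₁² = I₂d₂², rate at 13.0 m:
33.5 × (1.80/13.0)² = 33.5 × 0.01917 = 0.6422 mSv/h.
Stay time = 0.0380 mSv ÷ 0.6422 mSv/h = 0.05917 h.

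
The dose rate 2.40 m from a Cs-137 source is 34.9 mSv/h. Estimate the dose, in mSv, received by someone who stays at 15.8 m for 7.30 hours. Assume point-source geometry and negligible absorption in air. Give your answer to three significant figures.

5.88 mSv

By the inverse-square law, rate at 15.8 m:
(2.40/15.8)² = 0.02307, so 34.9 × 0.02307 = 0.8051 mSv/h.
Dose = rate × time = 0.8051 mSv/h × 7.300 h = 5.877 mSv.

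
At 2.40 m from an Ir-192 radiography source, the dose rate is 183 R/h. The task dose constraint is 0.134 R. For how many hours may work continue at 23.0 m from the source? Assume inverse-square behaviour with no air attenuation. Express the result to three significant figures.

Since intensity falls as 1/r², rate at 23.0 m:
(2.40/23.0)² = 0.01089, so 183 × 0.01089 = 1.993 R/h.
Stay time = 0.134 R ÷ 1.993 R/h = 0.06724 h.

0.0672 h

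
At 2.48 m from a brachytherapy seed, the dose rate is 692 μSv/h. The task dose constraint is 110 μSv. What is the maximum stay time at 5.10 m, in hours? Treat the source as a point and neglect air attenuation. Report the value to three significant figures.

Since intensity falls as 1/r², rate at 5.10 m:
692 × (2.48/5.10)² = 692 × 0.2365 = 163.7 μSv/h.
Stay time = 110 μSv ÷ 163.7 μSv/h = 0.6720 h.

0.672 h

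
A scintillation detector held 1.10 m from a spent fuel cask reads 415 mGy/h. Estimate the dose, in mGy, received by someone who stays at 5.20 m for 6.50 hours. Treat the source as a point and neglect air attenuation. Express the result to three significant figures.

Since intensity falls as 1/r², rate at 5.20 m:
415 × (1.10/5.20)² = 415 × 0.04475 = 18.57 mGy/h.
Dose = rate × time = 18.57 mGy/h × 6.500 h = 120.7 mGy.

121 mGy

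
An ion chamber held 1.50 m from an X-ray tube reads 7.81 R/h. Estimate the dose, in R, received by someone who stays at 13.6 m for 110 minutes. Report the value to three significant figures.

Applying the 1/r² law, rate at 13.6 m:
7.81 × (1.50/13.6)² = 7.81 × 0.01216 = 0.09497 R/h.
Dose = rate × time = 0.09497 R/h × 1.833 h = 0.1741 R.

0.174 R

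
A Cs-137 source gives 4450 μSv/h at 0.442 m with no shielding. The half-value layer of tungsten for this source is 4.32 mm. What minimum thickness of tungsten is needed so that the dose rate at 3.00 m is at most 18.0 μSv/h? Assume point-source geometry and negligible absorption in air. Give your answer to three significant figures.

10.5 mm

At 3.00 m, distance alone gives 4450 × (0.442/3.00)² = 4450 × 0.02171 = 96.61 μSv/h.
Further attenuation needed: 96.61/18.0 = 5.367.
n = log₂(5.367) = 2.424 half-value layers.
Thickness = 2.424 × 4.32 mm = 10.47 mm.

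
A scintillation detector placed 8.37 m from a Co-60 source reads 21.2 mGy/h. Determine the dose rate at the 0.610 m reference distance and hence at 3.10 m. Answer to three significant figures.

Intensity scales as (d₁/d₂)², so
At 0.610 m: (8.37/0.610)² = 188.3, so 21.2 × 188.3 = 3992 mGy/h
At 3.10 m: 3992 × (0.610/3.10)² = 3992 × 0.03872 = 154.6 mGy/h.

3990 mGy/h; 155 mGy/h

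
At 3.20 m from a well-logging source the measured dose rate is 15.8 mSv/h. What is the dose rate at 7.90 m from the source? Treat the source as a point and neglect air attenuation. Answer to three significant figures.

2.59 mSv/h

Applying the 1/r² law, scaling from 3.20 m to 7.90 m:
(3.20/7.90)² = 0.1641, so 15.8 × 0.1641 = 2.593 mSv/h.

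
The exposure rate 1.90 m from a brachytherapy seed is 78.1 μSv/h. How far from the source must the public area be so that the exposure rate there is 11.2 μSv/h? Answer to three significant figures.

Using I₁d₁² = I₂d₂², d₂ = d₁·√(I₁/I₂).
I₁/I₂ = 78.1/11.2 = 6.973, so d₂ = 1.90 × √6.973 = 5.017 m.

5.02 m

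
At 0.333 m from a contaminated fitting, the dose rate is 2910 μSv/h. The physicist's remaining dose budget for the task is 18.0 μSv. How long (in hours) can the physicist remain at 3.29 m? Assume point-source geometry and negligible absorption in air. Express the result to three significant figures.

0.604 h

Since intensity falls as 1/r², rate at 3.29 m:
(0.333/3.29)² = 0.01024, so 2910 × 0.01024 = 29.80 μSv/h.
Stay time = 18.0 μSv ÷ 29.80 μSv/h = 0.6040 h.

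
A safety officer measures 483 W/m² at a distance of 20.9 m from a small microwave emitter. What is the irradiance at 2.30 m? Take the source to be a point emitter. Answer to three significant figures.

By the inverse-square law, the rate at 2.30 m is
(20.9/2.30)² = 82.57, so 483 × 82.57 = 39880 W/m².

39900 W/m²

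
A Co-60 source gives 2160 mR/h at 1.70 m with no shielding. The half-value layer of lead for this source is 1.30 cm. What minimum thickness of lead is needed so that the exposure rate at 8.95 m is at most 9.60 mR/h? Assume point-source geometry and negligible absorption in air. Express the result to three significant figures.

At 8.95 m, distance alone gives (1.70/8.95)² = 0.03608, so 2160 × 0.03608 = 77.93 mR/h.
Further attenuation needed: 77.93/9.60 = 8.118.
n = log₂(8.118) = 3.021 half-value layers.
Thickness = 3.021 × 1.30 cm = 3.927 cm.

3.93 cm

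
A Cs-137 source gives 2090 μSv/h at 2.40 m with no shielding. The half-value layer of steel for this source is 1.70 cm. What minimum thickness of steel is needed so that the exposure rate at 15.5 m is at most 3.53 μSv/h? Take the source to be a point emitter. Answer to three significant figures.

At 15.5 m, distance alone gives 2090 × (2.40/15.5)² = 2090 × 0.02398 = 50.12 μSv/h.
Further attenuation needed: 50.12/3.53 = 14.20.
n = log₂(14.20) = 3.828 half-value layers.
Thickness = 3.828 × 1.70 cm = 6.508 cm.

6.51 cm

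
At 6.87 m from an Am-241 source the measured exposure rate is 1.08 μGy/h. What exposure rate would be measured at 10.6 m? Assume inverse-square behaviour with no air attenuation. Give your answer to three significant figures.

0.454 μGy/h

By the inverse-square law, scaling from 6.87 m to 10.6 m:
1.08 × (6.87/10.6)² = 1.08 × 0.4201 = 0.4537 μGy/h.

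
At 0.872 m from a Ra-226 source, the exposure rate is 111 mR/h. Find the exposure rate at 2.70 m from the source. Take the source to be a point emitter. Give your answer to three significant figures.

Using I₁d₁² = I₂d₂², the rate at 2.70 m is
111 × (0.872/2.70)² = 111 × 0.1043 = 11.58 mR/h.

11.6 mR/h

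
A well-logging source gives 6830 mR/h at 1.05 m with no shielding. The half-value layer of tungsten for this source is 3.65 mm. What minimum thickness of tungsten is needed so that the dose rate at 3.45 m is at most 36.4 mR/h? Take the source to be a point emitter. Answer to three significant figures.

15.0 mm

At 3.45 m, distance alone gives (1.05/3.45)² = 0.09263, so 6830 × 0.09263 = 632.7 mR/h.
Further attenuation needed: 632.7/36.4 = 17.38.
n = log₂(17.38) = 4.119 half-value layers.
Thickness = 4.119 × 3.65 mm = 15.03 mm.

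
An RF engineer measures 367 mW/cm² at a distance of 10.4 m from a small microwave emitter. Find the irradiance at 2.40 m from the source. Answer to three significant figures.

6890 mW/cm²

By the inverse-square law, the rate at 2.40 m is
367 × (10.4/2.40)² = 367 × 18.78 = 6892 mW/cm².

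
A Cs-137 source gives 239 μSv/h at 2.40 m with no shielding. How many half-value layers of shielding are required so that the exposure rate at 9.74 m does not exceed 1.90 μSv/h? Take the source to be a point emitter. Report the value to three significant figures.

At 9.74 m, distance alone gives 239 × (2.40/9.74)² = 239 × 0.06072 = 14.51 μSv/h.
Further attenuation needed: 14.51/1.90 = 7.637.
n = log₂(7.637) = 2.933 half-value layers.

2.93 half-value layers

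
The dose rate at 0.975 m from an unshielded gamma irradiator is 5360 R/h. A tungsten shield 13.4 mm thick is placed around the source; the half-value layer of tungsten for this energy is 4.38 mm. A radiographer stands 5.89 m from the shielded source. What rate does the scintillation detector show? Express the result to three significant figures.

Distance alone: (0.975/5.89)² = 0.02740, so 5360 × 0.02740 = 146.9 R/h.
Shield: 13.4/4.38 = 3.059 half-value layers → attenuation 2^(−3.059) = 0.1200.
Combined: 146.9 × 0.1200 = 17.63 R/h.

17.6 R/h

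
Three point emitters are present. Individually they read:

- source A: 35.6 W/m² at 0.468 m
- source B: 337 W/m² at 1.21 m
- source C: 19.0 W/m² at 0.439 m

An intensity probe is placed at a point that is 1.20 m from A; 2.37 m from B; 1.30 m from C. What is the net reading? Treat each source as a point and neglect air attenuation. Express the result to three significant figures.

95.4 W/m²

By superposition, sum each source's inverse-square contribution:
A: 35.6 × (0.468/1.20)² = 5.415 W/m²
B: 337 × (1.21/2.37)² = 87.84 W/m²
C: 19.0 × (0.439/1.30)² = 2.167 W/m²
Total = 5.415 + 87.84 + 2.167 = 95.42 W/m².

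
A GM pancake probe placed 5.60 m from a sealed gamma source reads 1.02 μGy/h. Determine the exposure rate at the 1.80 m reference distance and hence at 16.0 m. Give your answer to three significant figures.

Since intensity falls as 1/r²,
At 1.80 m: (5.60/1.80)² = 9.679, so 1.02 × 9.679 = 9.873 μGy/h
At 16.0 m: 9.873 × (1.80/16.0)² = 9.873 × 0.01266 = 0.1250 μGy/h.

9.87 μGy/h; 0.125 μGy/h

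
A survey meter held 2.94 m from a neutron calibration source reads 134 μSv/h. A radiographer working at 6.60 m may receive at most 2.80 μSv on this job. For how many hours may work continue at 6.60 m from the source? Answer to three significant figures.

By the inverse-square law, rate at 6.60 m:
(2.94/6.60)² = 0.1984, so 134 × 0.1984 = 26.59 μSv/h.
Stay time = 2.80 μSv ÷ 26.59 μSv/h = 0.1053 h.

0.105 h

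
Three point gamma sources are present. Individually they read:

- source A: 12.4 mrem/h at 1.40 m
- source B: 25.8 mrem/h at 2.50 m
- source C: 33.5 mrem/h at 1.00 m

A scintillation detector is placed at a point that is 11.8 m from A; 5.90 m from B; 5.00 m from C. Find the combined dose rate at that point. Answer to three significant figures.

6.15 mrem/h

Each source contributes Iᵢ·(dᵢ/rᵢ)²; contributions add.
A: 12.4 × (1.40/11.8)² = 0.1745 mrem/h
B: 25.8 × (2.50/5.90)² = 4.632 mrem/h
C: 33.5 × (1.00/5.00)² = 1.340 mrem/h
Total = 0.1745 + 4.632 + 1.340 = 6.146 mrem/h.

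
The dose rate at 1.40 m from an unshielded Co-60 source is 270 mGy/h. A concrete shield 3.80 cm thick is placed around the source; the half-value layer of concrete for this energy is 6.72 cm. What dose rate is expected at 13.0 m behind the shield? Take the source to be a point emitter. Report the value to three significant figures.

2.12 mGy/h

Distance alone: 270 × (1.40/13.0)² = 270 × 0.01160 = 3.132 mGy/h.
Shield: 3.80/6.72 = 0.5655 half-value layers → attenuation 2^(−0.5655) = 0.6757.
Combined: 3.132 × 0.6757 = 2.116 mGy/h.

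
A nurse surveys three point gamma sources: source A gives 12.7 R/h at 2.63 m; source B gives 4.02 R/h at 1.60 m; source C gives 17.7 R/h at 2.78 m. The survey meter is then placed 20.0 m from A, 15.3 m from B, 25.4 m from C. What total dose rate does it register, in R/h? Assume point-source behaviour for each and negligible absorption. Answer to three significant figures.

By superposition, sum each source's inverse-square contribution:
A: 12.7 × (2.63/20.0)² = 0.2196 R/h
B: 4.02 × (1.60/15.3)² = 0.04396 R/h
C: 17.7 × (2.78/25.4)² = 0.2120 R/h
Total = 0.2196 + 0.04396 + 0.2120 = 0.4756 R/h.

0.476 R/h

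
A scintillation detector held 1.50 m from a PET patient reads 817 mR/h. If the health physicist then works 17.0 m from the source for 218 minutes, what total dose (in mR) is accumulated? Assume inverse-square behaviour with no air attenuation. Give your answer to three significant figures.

23.1 mR

By the inverse-square law, rate at 17.0 m:
817 × (1.50/17.0)² = 817 × 0.007785 = 6.360 mR/h.
Dose = rate × time = 6.360 mR/h × 3.633 h = 23.11 mR.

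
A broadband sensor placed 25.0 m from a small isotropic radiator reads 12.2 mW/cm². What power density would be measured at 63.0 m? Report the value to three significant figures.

Intensity scales as (d₁/d₂)², so scaling from 25.0 m to 63.0 m:
12.2 × (25.0/63.0)² = 12.2 × 0.1575 = 1.921 mW/cm².

1.92 mW/cm²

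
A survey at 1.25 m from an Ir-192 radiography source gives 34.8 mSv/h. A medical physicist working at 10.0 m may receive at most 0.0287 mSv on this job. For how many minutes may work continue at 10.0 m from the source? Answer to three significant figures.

3.17 min

Since intensity falls as 1/r², rate at 10.0 m:
(1.25/10.0)² = 0.01562, so 34.8 × 0.01562 = 0.5436 mSv/h.
Stay time = 0.0287 mSv ÷ 0.5436 mSv/h = 0.05280 h = 3.168 min.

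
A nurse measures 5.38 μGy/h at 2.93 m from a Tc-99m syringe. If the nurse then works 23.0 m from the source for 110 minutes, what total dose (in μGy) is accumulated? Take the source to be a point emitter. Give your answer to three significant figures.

Using I₁d₁² = I₂d₂², rate at 23.0 m:
(2.93/23.0)² = 0.01623, so 5.38 × 0.01623 = 0.08732 μGy/h.
Dose = rate × time = 0.08732 μGy/h × 1.833 h = 0.1601 μGy.

0.160 μGy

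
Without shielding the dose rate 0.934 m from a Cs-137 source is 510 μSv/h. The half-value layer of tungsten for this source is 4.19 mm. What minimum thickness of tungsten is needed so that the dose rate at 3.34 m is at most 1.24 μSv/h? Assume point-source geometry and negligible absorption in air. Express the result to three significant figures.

At 3.34 m, distance alone gives (0.934/3.34)² = 0.07820, so 510 × 0.07820 = 39.88 μSv/h.
Further attenuation needed: 39.88/1.24 = 32.16.
n = log₂(32.16) = 5.007 half-value layers.
Thickness = 5.007 × 4.19 mm = 20.98 mm.

21.0 mm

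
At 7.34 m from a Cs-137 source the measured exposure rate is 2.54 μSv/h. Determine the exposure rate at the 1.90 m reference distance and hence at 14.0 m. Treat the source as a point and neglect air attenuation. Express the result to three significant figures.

Applying the 1/r² law,
At 1.90 m: (7.34/1.90)² = 14.92, so 2.54 × 14.92 = 37.90 μSv/h
At 14.0 m: (1.90/14.0)² = 0.01842, so 37.90 × 0.01842 = 0.6981 μSv/h.

37.9 μSv/h; 0.698 μSv/h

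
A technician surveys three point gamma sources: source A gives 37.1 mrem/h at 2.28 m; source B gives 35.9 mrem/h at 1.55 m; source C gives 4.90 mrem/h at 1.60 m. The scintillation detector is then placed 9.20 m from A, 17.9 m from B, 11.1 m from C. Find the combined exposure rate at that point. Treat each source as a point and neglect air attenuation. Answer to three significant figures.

2.65 mrem/h

Each source contributes Iᵢ·(dᵢ/rᵢ)²; contributions add.
A: 37.1 × (2.28/9.20)² = 2.279 mrem/h
B: 35.9 × (1.55/17.9)² = 0.2692 mrem/h
C: 4.90 × (1.60/11.1)² = 0.1018 mrem/h
Total = 2.279 + 0.2692 + 0.1018 = 2.650 mrem/h.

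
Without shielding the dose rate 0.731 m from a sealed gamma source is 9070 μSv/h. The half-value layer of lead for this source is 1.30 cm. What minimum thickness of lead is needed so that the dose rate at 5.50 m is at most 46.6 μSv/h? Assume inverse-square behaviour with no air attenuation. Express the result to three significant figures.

At 5.50 m, distance alone gives 9070 × (0.731/5.50)² = 9070 × 0.01766 = 160.2 μSv/h.
Further attenuation needed: 160.2/46.6 = 3.438.
n = log₂(3.438) = 1.782 half-value layers.
Thickness = 1.782 × 1.30 cm = 2.317 cm.

2.32 cm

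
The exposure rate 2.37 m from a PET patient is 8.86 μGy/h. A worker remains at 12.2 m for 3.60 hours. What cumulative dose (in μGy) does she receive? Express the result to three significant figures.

1.20 μGy

Since intensity falls as 1/r², rate at 12.2 m:
8.86 × (2.37/12.2)² = 8.86 × 0.03774 = 0.3344 μGy/h.
Dose = rate × time = 0.3344 μGy/h × 3.600 h = 1.204 μGy.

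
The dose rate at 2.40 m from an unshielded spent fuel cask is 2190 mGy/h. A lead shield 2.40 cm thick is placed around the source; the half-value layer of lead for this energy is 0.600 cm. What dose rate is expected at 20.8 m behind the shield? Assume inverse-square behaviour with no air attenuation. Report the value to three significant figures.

Distance alone: 2190 × (2.40/20.8)² = 2190 × 0.01331 = 29.15 mGy/h.
Shield: 2.40/0.600 = 4.000 half-value layers → attenuation 2^(−4.000) = 0.06250.
Combined: 29.15 × 0.06250 = 1.822 mGy/h.

1.82 mGy/h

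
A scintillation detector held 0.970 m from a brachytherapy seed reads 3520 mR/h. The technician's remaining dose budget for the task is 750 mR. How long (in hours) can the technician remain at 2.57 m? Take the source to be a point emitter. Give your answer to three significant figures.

1.50 h

By the inverse-square law, rate at 2.57 m:
(0.970/2.57)² = 0.1425, so 3520 × 0.1425 = 501.6 mR/h.
Stay time = 750 mR ÷ 501.6 mR/h = 1.495 h.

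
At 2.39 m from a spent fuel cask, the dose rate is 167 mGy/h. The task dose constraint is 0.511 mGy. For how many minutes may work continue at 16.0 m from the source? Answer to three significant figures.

Applying the 1/r² law, rate at 16.0 m:
(2.39/16.0)² = 0.02231, so 167 × 0.02231 = 3.726 mGy/h.
Stay time = 0.511 mGy ÷ 3.726 mGy/h = 0.1371 h = 8.226 min.

8.23 min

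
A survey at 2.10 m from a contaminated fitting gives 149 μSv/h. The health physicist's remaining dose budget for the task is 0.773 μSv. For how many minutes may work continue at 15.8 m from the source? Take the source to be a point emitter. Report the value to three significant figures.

Using I₁d₁² = I₂d₂², rate at 15.8 m:
(2.10/15.8)² = 0.01767, so 149 × 0.01767 = 2.633 μSv/h.
Stay time = 0.773 μSv ÷ 2.633 μSv/h = 0.2936 h = 17.62 min.

17.6 min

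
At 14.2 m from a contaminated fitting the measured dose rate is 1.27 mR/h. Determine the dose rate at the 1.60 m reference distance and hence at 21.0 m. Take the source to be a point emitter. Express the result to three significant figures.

By the inverse-square law,
At 1.60 m: 1.27 × (14.2/1.60)² = 1.27 × 78.77 = 100.0 mR/h
At 21.0 m: (1.60/21.0)² = 0.005805, so 100.0 × 0.005805 = 0.5805 mR/h.

100 mR/h; 0.581 mR/h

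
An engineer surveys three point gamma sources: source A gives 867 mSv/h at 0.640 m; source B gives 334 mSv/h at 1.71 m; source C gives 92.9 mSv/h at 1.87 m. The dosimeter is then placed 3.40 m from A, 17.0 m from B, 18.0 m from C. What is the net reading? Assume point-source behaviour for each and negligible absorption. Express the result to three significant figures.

35.1 mSv/h

By superposition, sum each source's inverse-square contribution:
A: 867 × (0.640/3.40)² = 30.72 mSv/h
B: 334 × (1.71/17.0)² = 3.379 mSv/h
C: 92.9 × (1.87/18.0)² = 1.003 mSv/h
Total = 30.72 + 3.379 + 1.003 = 35.10 mSv/h.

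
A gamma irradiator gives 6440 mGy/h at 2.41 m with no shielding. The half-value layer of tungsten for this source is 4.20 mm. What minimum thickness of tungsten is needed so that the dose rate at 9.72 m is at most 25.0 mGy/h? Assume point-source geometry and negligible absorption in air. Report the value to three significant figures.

At 9.72 m, distance alone gives (2.41/9.72)² = 0.06148, so 6440 × 0.06148 = 395.9 mGy/h.
Further attenuation needed: 395.9/25.0 = 15.84.
n = log₂(15.84) = 3.986 half-value layers.
Thickness = 3.986 × 4.20 mm = 16.74 mm.

16.7 mm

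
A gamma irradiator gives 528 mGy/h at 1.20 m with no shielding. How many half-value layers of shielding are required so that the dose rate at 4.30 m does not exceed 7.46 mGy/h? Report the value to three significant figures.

At 4.30 m, distance alone gives 528 × (1.20/4.30)² = 528 × 0.07788 = 41.12 mGy/h.
Further attenuation needed: 41.12/7.46 = 5.512.
n = log₂(5.512) = 2.463 half-value layers.

2.46 half-value layers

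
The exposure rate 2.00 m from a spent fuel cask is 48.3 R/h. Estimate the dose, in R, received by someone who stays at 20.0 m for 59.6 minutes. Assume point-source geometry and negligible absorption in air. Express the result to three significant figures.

Using I₁d₁² = I₂d₂², rate at 20.0 m:
(2.00/20.0)² = 0.01000, so 48.3 × 0.01000 = 0.4830 R/h.
Dose = rate × time = 0.4830 R/h × 0.9933 h = 0.4798 R.

0.480 R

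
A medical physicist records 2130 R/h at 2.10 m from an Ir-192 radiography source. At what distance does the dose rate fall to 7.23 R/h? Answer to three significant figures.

36.0 m

Intensity scales as (d₁/d₂)², so d₂ = d₁·√(I₁/I₂).
I₁/I₂ = 2130/7.23 = 294.6, so d₂ = 2.10 × √294.6 = 36.04 m.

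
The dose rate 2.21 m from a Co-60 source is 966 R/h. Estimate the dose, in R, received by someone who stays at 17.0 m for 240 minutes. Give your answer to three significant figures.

Using I₁d₁² = I₂d₂², rate at 17.0 m:
966 × (2.21/17.0)² = 966 × 0.01690 = 16.33 R/h.
Dose = rate × time = 16.33 R/h × 4.000 h = 65.32 R.

65.3 R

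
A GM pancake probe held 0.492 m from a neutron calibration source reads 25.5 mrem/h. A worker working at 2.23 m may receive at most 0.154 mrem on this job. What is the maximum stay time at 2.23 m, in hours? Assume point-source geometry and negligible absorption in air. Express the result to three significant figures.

0.124 h

Since intensity falls as 1/r², rate at 2.23 m:
(0.492/2.23)² = 0.04868, so 25.5 × 0.04868 = 1.241 mrem/h.
Stay time = 0.154 mrem ÷ 1.241 mrem/h = 0.1241 h.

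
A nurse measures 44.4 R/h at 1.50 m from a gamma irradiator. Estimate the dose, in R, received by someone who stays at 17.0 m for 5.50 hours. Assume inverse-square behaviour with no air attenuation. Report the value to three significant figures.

1.90 R

By the inverse-square law, rate at 17.0 m:
(1.50/17.0)² = 0.007785, so 44.4 × 0.007785 = 0.3457 R/h.
Dose = rate × time = 0.3457 R/h × 5.500 h = 1.901 R.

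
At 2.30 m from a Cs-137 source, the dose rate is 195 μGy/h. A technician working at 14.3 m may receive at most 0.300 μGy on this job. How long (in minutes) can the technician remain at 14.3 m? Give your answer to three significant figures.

3.57 min

Using I₁d₁² = I₂d₂², rate at 14.3 m:
(2.30/14.3)² = 0.02587, so 195 × 0.02587 = 5.045 μGy/h.
Stay time = 0.300 μGy ÷ 5.045 μGy/h = 0.05946 h = 3.568 min.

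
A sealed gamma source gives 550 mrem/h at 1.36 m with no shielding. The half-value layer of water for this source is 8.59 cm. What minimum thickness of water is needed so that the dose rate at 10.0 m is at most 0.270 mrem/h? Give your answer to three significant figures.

45.0 cm

At 10.0 m, distance alone gives (1.36/10.0)² = 0.01850, so 550 × 0.01850 = 10.17 mrem/h.
Further attenuation needed: 10.17/0.270 = 37.67.
n = log₂(37.67) = 5.235 half-value layers.
Thickness = 5.235 × 8.59 cm = 44.97 cm.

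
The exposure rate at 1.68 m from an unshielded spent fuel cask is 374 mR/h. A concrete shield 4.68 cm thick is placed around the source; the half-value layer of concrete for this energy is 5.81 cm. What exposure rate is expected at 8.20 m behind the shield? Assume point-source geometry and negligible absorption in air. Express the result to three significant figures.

8.98 mR/h

Distance alone: (1.68/8.20)² = 0.04198, so 374 × 0.04198 = 15.70 mR/h.
Shield: 4.68/5.81 = 0.8055 half-value layers → attenuation 2^(−0.8055) = 0.5722.
Combined: 15.70 × 0.5722 = 8.984 mR/h.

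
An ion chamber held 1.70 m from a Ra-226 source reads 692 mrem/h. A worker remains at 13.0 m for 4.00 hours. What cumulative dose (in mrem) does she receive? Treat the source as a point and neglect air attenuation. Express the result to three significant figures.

47.3 mrem

Using I₁d₁² = I₂d₂², rate at 13.0 m:
(1.70/13.0)² = 0.01710, so 692 × 0.01710 = 11.83 mrem/h.
Dose = rate × time = 11.83 mrem/h × 4.000 h = 47.32 mrem.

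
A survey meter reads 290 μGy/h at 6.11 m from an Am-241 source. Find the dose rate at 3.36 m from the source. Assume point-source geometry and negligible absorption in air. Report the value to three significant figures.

959 μGy/h

By the inverse-square law, the rate at 3.36 m is
(6.11/3.36)² = 3.307, so 290 × 3.307 = 959.0 μGy/h.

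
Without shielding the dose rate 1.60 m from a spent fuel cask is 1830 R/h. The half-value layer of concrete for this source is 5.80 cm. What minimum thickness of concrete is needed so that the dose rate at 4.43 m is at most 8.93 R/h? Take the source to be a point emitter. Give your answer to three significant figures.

27.5 cm

At 4.43 m, distance alone gives (1.60/4.43)² = 0.1304, so 1830 × 0.1304 = 238.6 R/h.
Further attenuation needed: 238.6/8.93 = 26.72.
n = log₂(26.72) = 4.740 half-value layers.
Thickness = 4.740 × 5.80 cm = 27.49 cm.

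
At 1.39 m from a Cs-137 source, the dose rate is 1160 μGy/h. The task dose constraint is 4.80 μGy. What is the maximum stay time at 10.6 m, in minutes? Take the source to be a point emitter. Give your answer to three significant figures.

Intensity scales as (d₁/d₂)², so rate at 10.6 m:
(1.39/10.6)² = 0.01720, so 1160 × 0.01720 = 19.95 μGy/h.
Stay time = 4.80 μGy ÷ 19.95 μGy/h = 0.2406 h = 14.44 min.

14.4 min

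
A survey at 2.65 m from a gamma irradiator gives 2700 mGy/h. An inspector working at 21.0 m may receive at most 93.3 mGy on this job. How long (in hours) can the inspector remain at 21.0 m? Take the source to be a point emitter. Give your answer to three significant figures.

2.17 h

Intensity scales as (d₁/d₂)², so rate at 21.0 m:
(2.65/21.0)² = 0.01592, so 2700 × 0.01592 = 42.98 mGy/h.
Stay time = 93.3 mGy ÷ 42.98 mGy/h = 2.171 h.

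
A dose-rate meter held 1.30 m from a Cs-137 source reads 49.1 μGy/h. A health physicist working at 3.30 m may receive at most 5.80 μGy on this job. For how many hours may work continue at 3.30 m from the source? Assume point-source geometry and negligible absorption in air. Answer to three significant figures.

0.761 h

Applying the 1/r² law, rate at 3.30 m:
(1.30/3.30)² = 0.1552, so 49.1 × 0.1552 = 7.620 μGy/h.
Stay time = 5.80 μGy ÷ 7.620 μGy/h = 0.7612 h.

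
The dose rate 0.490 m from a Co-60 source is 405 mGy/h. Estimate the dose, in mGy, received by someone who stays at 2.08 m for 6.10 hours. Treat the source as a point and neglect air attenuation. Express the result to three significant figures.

137 mGy

By the inverse-square law, rate at 2.08 m:
(0.490/2.08)² = 0.05550, so 405 × 0.05550 = 22.48 mGy/h.
Dose = rate × time = 22.48 mGy/h × 6.100 h = 137.1 mGy.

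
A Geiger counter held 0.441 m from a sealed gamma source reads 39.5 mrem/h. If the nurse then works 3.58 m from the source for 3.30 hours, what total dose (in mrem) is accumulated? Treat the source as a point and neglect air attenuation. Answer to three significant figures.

1.98 mrem

Applying the 1/r² law, rate at 3.58 m:
(0.441/3.58)² = 0.01517, so 39.5 × 0.01517 = 0.5992 mrem/h.
Dose = rate × time = 0.5992 mrem/h × 3.300 h = 1.977 mrem.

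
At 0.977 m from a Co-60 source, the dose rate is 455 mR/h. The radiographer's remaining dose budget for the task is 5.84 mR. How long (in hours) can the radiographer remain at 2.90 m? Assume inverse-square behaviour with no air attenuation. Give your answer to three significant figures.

0.113 h

Applying the 1/r² law, rate at 2.90 m:
455 × (0.977/2.90)² = 455 × 0.1135 = 51.64 mR/h.
Stay time = 5.84 mR ÷ 51.64 mR/h = 0.1131 h.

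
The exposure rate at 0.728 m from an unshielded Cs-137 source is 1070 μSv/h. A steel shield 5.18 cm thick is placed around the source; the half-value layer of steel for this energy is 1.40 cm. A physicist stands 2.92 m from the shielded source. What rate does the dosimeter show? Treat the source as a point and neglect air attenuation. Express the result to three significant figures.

Distance alone: (0.728/2.92)² = 0.06216, so 1070 × 0.06216 = 66.51 μSv/h.
Shield: 5.18/1.40 = 3.700 half-value layers → attenuation 2^(−3.700) = 0.07695.
Combined: 66.51 × 0.07695 = 5.118 μSv/h.

5.12 μSv/h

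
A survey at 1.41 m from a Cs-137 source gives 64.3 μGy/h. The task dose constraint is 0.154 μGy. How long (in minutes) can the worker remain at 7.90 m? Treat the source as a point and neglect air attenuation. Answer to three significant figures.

Using I₁d₁² = I₂d₂², rate at 7.90 m:
64.3 × (1.41/7.90)² = 64.3 × 0.03186 = 2.049 μGy/h.
Stay time = 0.154 μGy ÷ 2.049 μGy/h = 0.07516 h = 4.510 min.

4.51 min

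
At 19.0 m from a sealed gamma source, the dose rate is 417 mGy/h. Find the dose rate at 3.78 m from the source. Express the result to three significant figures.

Since intensity falls as 1/r², the rate at 3.78 m is
417 × (19.0/3.78)² = 417 × 25.27 = 10540 mGy/h.

10500 mGy/h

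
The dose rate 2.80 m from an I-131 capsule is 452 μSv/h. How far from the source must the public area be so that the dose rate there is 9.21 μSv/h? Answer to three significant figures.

Since intensity falls as 1/r², d₂ = d₁·√(I₁/I₂).
I₁/I₂ = 452/9.21 = 49.08, so d₂ = 2.80 × √49.08 = 19.62 m.

19.6 m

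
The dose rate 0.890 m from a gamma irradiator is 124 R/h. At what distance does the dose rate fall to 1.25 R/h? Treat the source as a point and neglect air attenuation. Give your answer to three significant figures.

8.86 m

Using I₁d₁² = I₂d₂², d₂ = d₁·√(I₁/I₂).
I₁/I₂ = 124/1.25 = 99.20, so d₂ = 0.890 × √99.20 = 8.864 m.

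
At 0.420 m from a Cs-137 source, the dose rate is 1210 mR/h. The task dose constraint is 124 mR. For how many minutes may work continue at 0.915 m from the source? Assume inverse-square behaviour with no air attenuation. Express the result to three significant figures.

29.2 min

Using I₁d₁² = I₂d₂², rate at 0.915 m:
1210 × (0.420/0.915)² = 1210 × 0.2107 = 254.9 mR/h.
Stay time = 124 mR ÷ 254.9 mR/h = 0.4865 h = 29.19 min.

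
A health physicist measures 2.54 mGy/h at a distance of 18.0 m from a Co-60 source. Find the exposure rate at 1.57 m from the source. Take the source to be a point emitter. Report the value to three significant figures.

334 mGy/h

By the inverse-square law, the rate at 1.57 m is
(18.0/1.57)² = 131.4, so 2.54 × 131.4 = 333.8 mGy/h.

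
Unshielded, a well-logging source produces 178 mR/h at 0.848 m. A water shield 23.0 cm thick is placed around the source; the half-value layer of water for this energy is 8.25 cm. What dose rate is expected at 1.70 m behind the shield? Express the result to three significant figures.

6.41 mR/h

Distance alone: (0.848/1.70)² = 0.2488, so 178 × 0.2488 = 44.29 mR/h.
Shield: 23.0/8.25 = 2.788 half-value layers → attenuation 2^(−2.788) = 0.1448.
Combined: 44.29 × 0.1448 = 6.413 mR/h.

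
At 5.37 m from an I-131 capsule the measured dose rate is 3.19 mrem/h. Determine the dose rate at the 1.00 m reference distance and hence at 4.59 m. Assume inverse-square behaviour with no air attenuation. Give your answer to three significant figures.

92.0 mrem/h; 4.37 mrem/h

Intensity scales as (d₁/d₂)², so
At 1.00 m: 3.19 × (5.37/1.00)² = 3.19 × 28.84 = 92.00 mrem/h
At 4.59 m: (1.00/4.59)² = 0.04747, so 92.00 × 0.04747 = 4.367 mrem/h.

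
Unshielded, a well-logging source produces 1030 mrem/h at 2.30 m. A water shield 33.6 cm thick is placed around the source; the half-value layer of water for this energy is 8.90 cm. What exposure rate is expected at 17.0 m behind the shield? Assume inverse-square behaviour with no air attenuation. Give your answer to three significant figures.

Distance alone: 1030 × (2.30/17.0)² = 1030 × 0.01830 = 18.85 mrem/h.
Shield: 33.6/8.90 = 3.775 half-value layers → attenuation 2^(−3.775) = 0.07305.
Combined: 18.85 × 0.07305 = 1.377 mrem/h.

1.38 mrem/h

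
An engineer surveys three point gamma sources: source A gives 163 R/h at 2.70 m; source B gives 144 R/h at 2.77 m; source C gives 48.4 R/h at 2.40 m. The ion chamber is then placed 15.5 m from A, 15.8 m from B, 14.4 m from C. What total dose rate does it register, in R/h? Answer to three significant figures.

10.7 R/h

By superposition, sum each source's inverse-square contribution:
A: 163 × (2.70/15.5)² = 4.946 R/h
B: 144 × (2.77/15.8)² = 4.426 R/h
C: 48.4 × (2.40/14.4)² = 1.344 R/h
Total = 4.946 + 4.426 + 1.344 = 10.72 R/h.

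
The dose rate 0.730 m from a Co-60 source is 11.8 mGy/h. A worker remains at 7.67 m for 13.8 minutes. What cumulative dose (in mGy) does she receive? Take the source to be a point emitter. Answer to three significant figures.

By the inverse-square law, rate at 7.67 m:
(0.730/7.67)² = 0.009058, so 11.8 × 0.009058 = 0.1069 mGy/h.
Dose = rate × time = 0.1069 mGy/h × 0.2300 h = 0.02459 mGy.

0.0246 mGy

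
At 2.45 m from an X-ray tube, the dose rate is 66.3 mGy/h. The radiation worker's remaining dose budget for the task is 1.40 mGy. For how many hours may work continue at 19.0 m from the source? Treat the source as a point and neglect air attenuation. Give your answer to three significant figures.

Applying the 1/r² law, rate at 19.0 m:
(2.45/19.0)² = 0.01663, so 66.3 × 0.01663 = 1.103 mGy/h.
Stay time = 1.40 mGy ÷ 1.103 mGy/h = 1.269 h.

1.27 h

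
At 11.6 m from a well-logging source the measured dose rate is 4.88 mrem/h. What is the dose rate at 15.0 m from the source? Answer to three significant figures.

2.92 mrem/h

Using I₁d₁² = I₂d₂², scaling from 11.6 m to 15.0 m:
4.88 × (11.6/15.0)² = 4.88 × 0.5980 = 2.918 mrem/h.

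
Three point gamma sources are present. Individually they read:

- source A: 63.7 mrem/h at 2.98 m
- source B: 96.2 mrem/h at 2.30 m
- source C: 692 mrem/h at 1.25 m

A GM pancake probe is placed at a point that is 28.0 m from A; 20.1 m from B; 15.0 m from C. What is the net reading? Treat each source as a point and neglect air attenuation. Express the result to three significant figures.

By superposition, sum each source's inverse-square contribution:
A: 63.7 × (2.98/28.0)² = 0.7215 mrem/h
B: 96.2 × (2.30/20.1)² = 1.260 mrem/h
C: 692 × (1.25/15.0)² = 4.806 mrem/h
Total = 0.7215 + 1.260 + 4.806 = 6.787 mrem/h.

6.79 mrem/h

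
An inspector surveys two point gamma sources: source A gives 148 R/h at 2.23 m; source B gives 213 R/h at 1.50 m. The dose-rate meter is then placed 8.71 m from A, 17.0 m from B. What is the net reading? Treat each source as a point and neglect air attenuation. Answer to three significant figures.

11.4 R/h

Each source contributes Iᵢ·(dᵢ/rᵢ)²; contributions add.
A: 148 × (2.23/8.71)² = 9.701 R/h
B: 213 × (1.50/17.0)² = 1.658 R/h
Total = 9.701 + 1.658 = 11.36 R/h.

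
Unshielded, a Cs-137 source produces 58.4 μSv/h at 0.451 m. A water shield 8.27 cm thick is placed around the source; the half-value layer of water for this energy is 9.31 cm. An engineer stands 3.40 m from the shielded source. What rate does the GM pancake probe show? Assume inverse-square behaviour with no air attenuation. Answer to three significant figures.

0.555 μSv/h

Distance alone: 58.4 × (0.451/3.40)² = 58.4 × 0.01760 = 1.028 μSv/h.
Shield: 8.27/9.31 = 0.8883 half-value layers → attenuation 2^(−0.8883) = 0.5403.
Combined: 1.028 × 0.5403 = 0.5554 μSv/h.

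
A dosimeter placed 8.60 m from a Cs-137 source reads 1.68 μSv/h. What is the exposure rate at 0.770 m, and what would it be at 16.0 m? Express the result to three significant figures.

210 μSv/h; 0.485 μSv/h

Since intensity falls as 1/r²,
At 0.770 m: (8.60/0.770)² = 124.7, so 1.68 × 124.7 = 209.5 μSv/h
At 16.0 m: (0.770/16.0)² = 0.002316, so 209.5 × 0.002316 = 0.4852 μSv/h.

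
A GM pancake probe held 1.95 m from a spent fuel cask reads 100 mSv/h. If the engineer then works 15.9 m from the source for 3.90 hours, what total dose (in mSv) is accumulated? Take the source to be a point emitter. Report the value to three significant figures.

Using I₁d₁² = I₂d₂², rate at 15.9 m:
(1.95/15.9)² = 0.01504, so 100 × 0.01504 = 1.504 mSv/h.
Dose = rate × time = 1.504 mSv/h × 3.900 h = 5.866 mSv.

5.87 mSv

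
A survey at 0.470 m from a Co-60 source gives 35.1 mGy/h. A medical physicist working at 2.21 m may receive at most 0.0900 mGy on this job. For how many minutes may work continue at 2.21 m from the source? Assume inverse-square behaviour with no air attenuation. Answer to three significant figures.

Intensity scales as (d₁/d₂)², so rate at 2.21 m:
(0.470/2.21)² = 0.04523, so 35.1 × 0.04523 = 1.588 mGy/h.
Stay time = 0.0900 mGy ÷ 1.588 mGy/h = 0.05668 h = 3.401 min.

3.40 min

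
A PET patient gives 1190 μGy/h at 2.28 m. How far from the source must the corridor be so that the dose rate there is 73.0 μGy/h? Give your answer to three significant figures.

9.21 m

Intensity scales as (d₁/d₂)², so d₂ = d₁·√(I₁/I₂).
I₁/I₂ = 1190/73.0 = 16.30, so d₂ = 2.28 × √16.30 = 9.205 m.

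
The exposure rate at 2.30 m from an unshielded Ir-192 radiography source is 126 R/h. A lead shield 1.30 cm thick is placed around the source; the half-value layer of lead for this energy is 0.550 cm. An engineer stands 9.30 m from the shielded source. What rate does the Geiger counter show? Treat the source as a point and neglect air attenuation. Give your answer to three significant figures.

1.50 R/h

Distance alone: (2.30/9.30)² = 0.06116, so 126 × 0.06116 = 7.706 R/h.
Shield: 1.30/0.550 = 2.364 half-value layers → attenuation 2^(−2.364) = 0.1943.
Combined: 7.706 × 0.1943 = 1.497 R/h.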